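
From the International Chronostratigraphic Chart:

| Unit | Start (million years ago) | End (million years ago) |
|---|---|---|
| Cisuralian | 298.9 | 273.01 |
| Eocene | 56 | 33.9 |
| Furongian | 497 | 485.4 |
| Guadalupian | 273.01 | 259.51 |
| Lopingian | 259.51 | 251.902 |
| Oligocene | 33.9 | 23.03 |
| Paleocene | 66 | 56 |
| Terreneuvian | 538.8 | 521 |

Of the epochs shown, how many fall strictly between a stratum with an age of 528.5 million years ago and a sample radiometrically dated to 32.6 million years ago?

The older date is 528.5 Ma and the younger is 32.6 Ma.
Epochs with start < 528.5 and end > 32.6 Ma: Furongian (497–485.4), Cisuralian (298.9–273.01), Guadalupian (273.01–259.51), Lopingian (259.51–251.902), Paleocene (66–56), Eocene (56–33.9).
That is 6 complete epochs.

6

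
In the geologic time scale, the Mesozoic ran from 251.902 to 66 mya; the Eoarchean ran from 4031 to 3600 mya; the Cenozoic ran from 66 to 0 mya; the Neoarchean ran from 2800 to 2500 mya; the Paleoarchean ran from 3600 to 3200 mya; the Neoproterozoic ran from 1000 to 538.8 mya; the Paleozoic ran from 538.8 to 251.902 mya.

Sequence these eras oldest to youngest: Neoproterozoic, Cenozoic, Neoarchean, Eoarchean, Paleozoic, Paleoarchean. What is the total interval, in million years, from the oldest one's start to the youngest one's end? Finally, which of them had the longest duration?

Start ages (Ma): Eoarchean 4031, Paleoarchean 3600, Neoarchean 2800, Neoproterozoic 1000, Paleozoic 538.8, Cenozoic 66.
Ordered oldest to youngest: Eoarchean, Paleoarchean, Neoarchean, Neoproterozoic, Paleozoic, Cenozoic.
Span = 4031 − 0 = 4031 Myr.
Durations: Cenozoic 66, Paleozoic 286.898, Neoproterozoic 461.2, Neoarchean 300, Paleoarchean 400, Eoarchean 431 → longest is Neoproterozoic (461.2 Myr).

Eoarchean, Paleoarchean, Neoarchean, Neoproterozoic, Paleozoic, Cenozoic; total span 4031 Myr; longest is Neoproterozoic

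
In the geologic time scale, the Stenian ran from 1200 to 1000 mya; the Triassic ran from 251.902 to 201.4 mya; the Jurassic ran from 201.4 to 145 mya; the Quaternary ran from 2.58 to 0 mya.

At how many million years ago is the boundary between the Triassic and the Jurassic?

The Triassic ends and the Jurassic begins at 201.4 mya.

201.4 mya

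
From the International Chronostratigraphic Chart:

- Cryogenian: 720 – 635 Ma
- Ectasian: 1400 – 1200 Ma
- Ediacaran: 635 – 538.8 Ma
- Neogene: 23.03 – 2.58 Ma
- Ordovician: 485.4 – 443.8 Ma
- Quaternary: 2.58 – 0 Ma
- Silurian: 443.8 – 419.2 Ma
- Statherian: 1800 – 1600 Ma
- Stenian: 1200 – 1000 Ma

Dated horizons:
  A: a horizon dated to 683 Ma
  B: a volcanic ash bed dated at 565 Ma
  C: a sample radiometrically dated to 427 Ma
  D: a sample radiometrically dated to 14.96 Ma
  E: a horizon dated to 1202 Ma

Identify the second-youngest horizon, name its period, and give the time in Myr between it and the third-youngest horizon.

C, in the Silurian; 138 million years to B

Sorted youngest-first by Ma: D (14.96), C (427), B (565), A (683), E (1202).
The second youngest is C at 427 Ma, which lies in 443.8–419.2 Ma: the Silurian.
The third youngest is B at 565 Ma; separation = |427 − 565| = 138 Myr.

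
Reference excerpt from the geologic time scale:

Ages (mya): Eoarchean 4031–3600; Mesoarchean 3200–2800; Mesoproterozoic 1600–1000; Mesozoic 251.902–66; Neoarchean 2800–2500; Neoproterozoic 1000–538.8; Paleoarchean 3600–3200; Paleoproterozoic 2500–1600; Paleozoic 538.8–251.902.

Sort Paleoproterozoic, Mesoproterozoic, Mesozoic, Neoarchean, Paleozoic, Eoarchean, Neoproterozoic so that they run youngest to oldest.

Mesozoic, then Paleozoic, then Neoproterozoic, then Mesoproterozoic, then Paleoproterozoic, then Neoarchean, then Eoarchean

The oldest of these is Eoarchean (starts 4031 Ma) and the youngest is Mesozoic (ends 66 Ma).
In between, by decreasing start age: Neoarchean (2800), Paleoproterozoic (2500), Mesoproterozoic (1600), Neoproterozoic (1000), Paleozoic (538.8).
Listing youngest first means reversing that sequence.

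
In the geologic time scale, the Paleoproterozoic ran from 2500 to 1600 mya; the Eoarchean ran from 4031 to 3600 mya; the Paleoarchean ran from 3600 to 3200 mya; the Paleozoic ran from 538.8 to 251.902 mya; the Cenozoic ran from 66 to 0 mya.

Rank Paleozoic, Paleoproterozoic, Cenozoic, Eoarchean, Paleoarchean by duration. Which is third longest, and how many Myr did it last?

Durations: Paleozoic 286.898; Paleoproterozoic 900; Cenozoic 66; Eoarchean 431; Paleoarchean 400 Myr.
Sorted longest-first: Paleoproterozoic (900), Eoarchean (431), Paleoarchean (400), Paleozoic (286.898), Cenozoic (66).
The third longest is Paleoarchean at 400 Myr.

Paleoarchean, 400 million years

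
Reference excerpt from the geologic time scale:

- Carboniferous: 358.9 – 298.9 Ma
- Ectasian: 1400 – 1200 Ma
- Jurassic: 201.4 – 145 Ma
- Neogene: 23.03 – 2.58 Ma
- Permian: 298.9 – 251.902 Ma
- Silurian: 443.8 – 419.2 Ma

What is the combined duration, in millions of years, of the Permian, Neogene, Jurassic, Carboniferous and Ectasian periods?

Each duration: Permian = 46.998; Neogene = 20.45; Jurassic = 56.4; Carboniferous = 60; Ectasian = 200.
Sum: 46.998 + 20.45 + 56.4 + 60 + 200 = 383.848 Myr.

383.848 million years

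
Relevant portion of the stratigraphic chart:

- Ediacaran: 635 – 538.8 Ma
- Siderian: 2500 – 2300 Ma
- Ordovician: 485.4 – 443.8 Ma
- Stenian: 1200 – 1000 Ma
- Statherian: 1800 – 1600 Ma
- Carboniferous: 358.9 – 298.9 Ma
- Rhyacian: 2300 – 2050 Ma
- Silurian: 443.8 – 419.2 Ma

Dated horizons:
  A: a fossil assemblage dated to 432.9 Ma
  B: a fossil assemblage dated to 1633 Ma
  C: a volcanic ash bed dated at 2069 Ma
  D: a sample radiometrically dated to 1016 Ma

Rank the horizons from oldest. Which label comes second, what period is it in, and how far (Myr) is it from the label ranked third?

Sorted oldest-first by Ma: C (2069), B (1633), D (1016), A (432.9).
The second oldest is B at 1633 Ma, which lies in 1800–1600 Ma: the Statherian.
The third oldest is D at 1016 Ma; separation = |1633 − 1016| = 617 Myr.

B, in the Statherian; 617 million years to D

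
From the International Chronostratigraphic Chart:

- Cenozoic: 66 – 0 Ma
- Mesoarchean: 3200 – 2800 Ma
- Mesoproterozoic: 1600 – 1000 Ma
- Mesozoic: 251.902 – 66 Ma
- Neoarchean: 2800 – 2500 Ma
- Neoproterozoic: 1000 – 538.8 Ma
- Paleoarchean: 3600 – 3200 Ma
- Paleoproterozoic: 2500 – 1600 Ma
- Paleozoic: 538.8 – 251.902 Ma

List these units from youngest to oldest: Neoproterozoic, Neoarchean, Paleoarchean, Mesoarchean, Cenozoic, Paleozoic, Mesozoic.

Cenozoic → Mesozoic → Paleozoic → Neoproterozoic → Neoarchean → Mesoarchean → Paleoarchean

Sorting by start age (ascending Ma, since larger Ma = older): Cenozoic start 66, Mesozoic start 251.902, Paleozoic start 538.8, Neoproterozoic start 1000, Neoarchean start 2800, Mesoarchean start 3200, Paleoarchean start 3600.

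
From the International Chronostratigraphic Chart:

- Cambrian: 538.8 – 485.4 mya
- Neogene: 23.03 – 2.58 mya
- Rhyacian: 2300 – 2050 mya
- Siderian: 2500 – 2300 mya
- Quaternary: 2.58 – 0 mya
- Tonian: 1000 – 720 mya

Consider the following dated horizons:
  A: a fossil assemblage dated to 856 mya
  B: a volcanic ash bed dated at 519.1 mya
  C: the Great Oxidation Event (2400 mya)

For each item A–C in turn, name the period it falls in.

Match each age against the start–end ranges in the excerpt: A = 856 Ma → Tonian (1000–720); B = 519.1 Ma → Cambrian (538.8–485.4); C = 2400 Ma → Siderian (2500–2300).

A — Tonian; B — Cambrian; C — Siderian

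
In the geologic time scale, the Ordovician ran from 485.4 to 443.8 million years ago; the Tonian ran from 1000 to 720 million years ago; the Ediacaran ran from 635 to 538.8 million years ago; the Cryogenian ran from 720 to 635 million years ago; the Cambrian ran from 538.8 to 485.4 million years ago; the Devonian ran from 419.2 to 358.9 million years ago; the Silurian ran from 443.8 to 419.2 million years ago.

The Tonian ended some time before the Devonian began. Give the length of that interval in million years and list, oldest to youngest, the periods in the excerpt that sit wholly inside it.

300.8 million years; Cryogenian, Ediacaran, Cambrian, Ordovician, Silurian

The Tonian closes at 720 Ma and the Devonian opens at 419.2 Ma, so the interval is 720 − 419.2 = 300.8 Myr.
A period fits inside if it starts at or after 720 Ma and ends at or before 419.2 Ma; oldest first that gives Cryogenian, Ediacaran, Cambrian, Ordovician, Silurian.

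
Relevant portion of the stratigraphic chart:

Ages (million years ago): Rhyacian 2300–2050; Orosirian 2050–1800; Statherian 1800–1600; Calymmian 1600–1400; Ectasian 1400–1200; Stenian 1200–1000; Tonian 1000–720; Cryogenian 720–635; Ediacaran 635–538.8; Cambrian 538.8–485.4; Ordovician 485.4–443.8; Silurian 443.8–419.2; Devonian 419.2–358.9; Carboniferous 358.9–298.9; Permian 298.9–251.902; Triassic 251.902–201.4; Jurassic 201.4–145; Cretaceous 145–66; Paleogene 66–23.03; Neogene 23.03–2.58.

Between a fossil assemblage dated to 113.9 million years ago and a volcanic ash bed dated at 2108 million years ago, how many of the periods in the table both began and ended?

16

2108 Ma sits inside the Rhyacian (2300–2050) and 113.9 Ma inside the Cretaceous (145–66); neither of those is wholly between the two dates.
The listed periods lying completely between them are Orosirian, Statherian, Calymmian, Ectasian, Stenian, Tonian, Cryogenian, Ediacaran, Cambrian, Ordovician, Silurian, Devonian, Carboniferous, Permian, Triassic, Jurassic — 16 in all.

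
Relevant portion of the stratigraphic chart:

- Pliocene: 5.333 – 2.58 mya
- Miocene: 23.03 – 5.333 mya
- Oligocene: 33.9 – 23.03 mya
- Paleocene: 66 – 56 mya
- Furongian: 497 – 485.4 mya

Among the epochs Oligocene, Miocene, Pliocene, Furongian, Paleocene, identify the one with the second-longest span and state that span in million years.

Furongian, 11.6 million years

Start − end for each: Oligocene 33.9 − 23.03 = 10.87; Miocene 23.03 − 5.333 = 17.697; Pliocene 5.333 − 2.58 = 2.753; Furongian 497 − 485.4 = 11.6; Paleocene 66 − 56 = 10.
Ranking these from longest: Miocene > Furongian > Oligocene > Paleocene > Pliocene.
Position 2 in that ranking is Furongian, which lasted 11.6 Myr.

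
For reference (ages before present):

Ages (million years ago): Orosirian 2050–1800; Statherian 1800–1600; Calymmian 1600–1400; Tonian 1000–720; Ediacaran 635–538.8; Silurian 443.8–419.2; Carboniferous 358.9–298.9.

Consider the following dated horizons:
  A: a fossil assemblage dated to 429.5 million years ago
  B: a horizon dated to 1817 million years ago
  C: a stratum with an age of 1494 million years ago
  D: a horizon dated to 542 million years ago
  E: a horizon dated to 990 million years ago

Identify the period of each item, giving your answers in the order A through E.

A — Silurian; B — Orosirian; C — Calymmian; D — Ediacaran; E — Tonian

Match each age against the start–end ranges in the excerpt: A = 429.5 Ma → Silurian (443.8–419.2); B = 1817 Ma → Orosirian (2050–1800); C = 1494 Ma → Calymmian (1600–1400); D = 542 Ma → Ediacaran (635–538.8); E = 990 Ma → Tonian (1000–720).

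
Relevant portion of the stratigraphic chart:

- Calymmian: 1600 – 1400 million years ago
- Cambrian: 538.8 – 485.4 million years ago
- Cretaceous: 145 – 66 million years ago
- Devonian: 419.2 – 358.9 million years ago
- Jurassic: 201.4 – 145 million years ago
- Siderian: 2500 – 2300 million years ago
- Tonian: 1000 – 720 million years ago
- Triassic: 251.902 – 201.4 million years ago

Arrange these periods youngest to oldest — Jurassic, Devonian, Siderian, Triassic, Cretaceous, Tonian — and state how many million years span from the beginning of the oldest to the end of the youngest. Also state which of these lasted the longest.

Cretaceous → Jurassic → Triassic → Devonian → Tonian → Siderian; total span 2434 Myr; longest is Tonian

Start ages (Ma): Siderian 2500, Tonian 1000, Devonian 419.2, Triassic 251.902, Jurassic 201.4, Cretaceous 145.
Ordered youngest to oldest: Cretaceous, Jurassic, Triassic, Devonian, Tonian, Siderian.
Span = 2500 − 66 = 2434 Myr.
Durations: Triassic 50.502, Cretaceous 79, Jurassic 56.4, Tonian 280, Siderian 200, Devonian 60.3 → longest is Tonian (280 Myr).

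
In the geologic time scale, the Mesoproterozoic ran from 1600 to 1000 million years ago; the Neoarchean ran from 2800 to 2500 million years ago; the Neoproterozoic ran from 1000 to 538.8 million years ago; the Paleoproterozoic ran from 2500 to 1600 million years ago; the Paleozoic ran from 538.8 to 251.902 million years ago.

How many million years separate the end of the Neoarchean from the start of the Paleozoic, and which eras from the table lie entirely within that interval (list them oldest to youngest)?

The Neoarchean closes at 2500 Ma and the Paleozoic opens at 538.8 Ma, so the interval is 2500 − 538.8 = 1961.2 Myr.
An era fits inside if it starts at or after 2500 Ma and ends at or before 538.8 Ma; oldest first that gives Paleoproterozoic, Mesoproterozoic, Neoproterozoic.

1961.2 million years; Paleoproterozoic, Mesoproterozoic, Neoproterozoic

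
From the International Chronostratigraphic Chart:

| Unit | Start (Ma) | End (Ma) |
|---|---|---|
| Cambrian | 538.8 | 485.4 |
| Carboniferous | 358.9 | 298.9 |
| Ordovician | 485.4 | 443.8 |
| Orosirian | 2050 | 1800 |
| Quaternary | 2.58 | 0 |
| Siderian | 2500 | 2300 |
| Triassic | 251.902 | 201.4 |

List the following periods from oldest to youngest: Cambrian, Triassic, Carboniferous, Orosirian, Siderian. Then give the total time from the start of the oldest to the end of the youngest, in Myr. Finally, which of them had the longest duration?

Siderian, Orosirian, Cambrian, Carboniferous, Triassic; total span 2298.6 Myr; longest is Orosirian

Start ages (Ma): Siderian 2500, Orosirian 2050, Cambrian 538.8, Carboniferous 358.9, Triassic 251.902.
Ordered oldest to youngest: Siderian, Orosirian, Cambrian, Carboniferous, Triassic.
Span = 2500 − 201.4 = 2298.6 Myr.
Durations: Triassic 50.502, Carboniferous 60, Cambrian 53.4, Orosirian 250, Siderian 200 → longest is Orosirian (250 Myr).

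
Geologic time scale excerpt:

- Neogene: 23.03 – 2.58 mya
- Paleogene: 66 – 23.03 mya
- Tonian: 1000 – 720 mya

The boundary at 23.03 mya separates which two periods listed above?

Paleogene and Neogene

The Paleogene ends at 23.03 mya and the Neogene begins at 23.03 mya, so they share that boundary.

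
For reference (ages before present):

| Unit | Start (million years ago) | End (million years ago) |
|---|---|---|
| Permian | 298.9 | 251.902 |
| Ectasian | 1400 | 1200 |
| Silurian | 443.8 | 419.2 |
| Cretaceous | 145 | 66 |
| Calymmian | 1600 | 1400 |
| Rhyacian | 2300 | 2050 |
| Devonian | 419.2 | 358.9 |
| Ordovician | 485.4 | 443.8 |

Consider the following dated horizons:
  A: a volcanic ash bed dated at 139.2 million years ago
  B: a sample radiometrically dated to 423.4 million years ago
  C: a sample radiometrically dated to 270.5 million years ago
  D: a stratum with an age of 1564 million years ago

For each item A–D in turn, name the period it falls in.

Match each age against the start–end ranges in the excerpt: A = 139.2 Ma → Cretaceous (145–66); B = 423.4 Ma → Silurian (443.8–419.2); C = 270.5 Ma → Permian (298.9–251.902); D = 1564 Ma → Calymmian (1600–1400).

A — Cretaceous; B — Silurian; C — Permian; D — Calymmian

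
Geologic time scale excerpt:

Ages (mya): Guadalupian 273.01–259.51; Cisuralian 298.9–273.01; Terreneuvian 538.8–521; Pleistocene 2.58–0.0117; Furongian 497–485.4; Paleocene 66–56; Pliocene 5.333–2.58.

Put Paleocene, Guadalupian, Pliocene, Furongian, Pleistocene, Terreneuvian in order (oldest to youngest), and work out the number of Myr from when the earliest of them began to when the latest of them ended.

From the excerpt: Paleocene 66–56; Guadalupian 273.01–259.51; Pliocene 5.333–2.58; Furongian 497–485.4; Pleistocene 2.58–0.0117; Terreneuvian 538.8–521 (Ma).
Larger Ma is earlier, so the oldest is Terreneuvian and the youngest is Pleistocene; oldest to youngest: Terreneuvian, Furongian, Guadalupian, Paleocene, Pliocene, Pleistocene.
Oldest start 538.8 minus youngest end 0.0117 gives 538.7883 Myr overall.

Terreneuvian → Furongian → Guadalupian → Paleocene → Pliocene → Pleistocene; total span 538.7883 Myr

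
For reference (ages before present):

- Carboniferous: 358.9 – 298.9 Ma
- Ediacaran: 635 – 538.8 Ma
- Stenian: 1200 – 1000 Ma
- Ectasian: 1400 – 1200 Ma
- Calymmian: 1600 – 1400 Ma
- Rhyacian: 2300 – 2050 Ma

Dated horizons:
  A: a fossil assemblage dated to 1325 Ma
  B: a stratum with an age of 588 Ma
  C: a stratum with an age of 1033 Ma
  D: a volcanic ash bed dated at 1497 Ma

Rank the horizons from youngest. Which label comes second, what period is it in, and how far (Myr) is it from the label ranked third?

Sorted youngest-first by Ma: B (588), C (1033), A (1325), D (1497).
The second youngest is C at 1033 Ma, which lies in 1200–1000 Ma: the Stenian.
The third youngest is A at 1325 Ma; separation = |1033 − 1325| = 292 Myr.

C, in the Stenian; 292 million years to A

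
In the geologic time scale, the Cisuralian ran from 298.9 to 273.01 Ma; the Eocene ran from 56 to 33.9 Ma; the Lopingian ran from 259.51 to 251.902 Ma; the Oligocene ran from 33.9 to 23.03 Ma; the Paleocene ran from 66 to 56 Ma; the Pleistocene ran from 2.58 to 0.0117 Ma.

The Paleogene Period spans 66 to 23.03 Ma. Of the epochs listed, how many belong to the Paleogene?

3

Epochs inside 66–23.03 Ma: Paleocene, Eocene, Oligocene — 3 in total.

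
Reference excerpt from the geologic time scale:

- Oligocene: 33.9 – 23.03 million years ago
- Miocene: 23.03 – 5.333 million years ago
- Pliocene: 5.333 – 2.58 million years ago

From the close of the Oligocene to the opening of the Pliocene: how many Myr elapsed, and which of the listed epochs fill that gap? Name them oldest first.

17.697 million years; Miocene

End of Oligocene = 23.03 Ma; start of Pliocene = 5.333 Ma.
Gap = 23.03 − 5.333 = 17.697 Myr.
Epochs wholly inside 23.03–5.333 Ma: Miocene (23.03–5.333).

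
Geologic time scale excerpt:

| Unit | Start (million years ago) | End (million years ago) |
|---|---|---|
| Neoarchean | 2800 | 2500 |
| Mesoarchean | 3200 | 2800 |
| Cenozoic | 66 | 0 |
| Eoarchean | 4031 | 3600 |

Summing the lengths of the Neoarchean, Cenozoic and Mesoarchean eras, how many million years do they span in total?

Duration is start − end for each: (2800 − 2500) + (66 − 0) + (3200 − 2800).
That is 300 + 66 + 400, which totals 766 million years.

766 million years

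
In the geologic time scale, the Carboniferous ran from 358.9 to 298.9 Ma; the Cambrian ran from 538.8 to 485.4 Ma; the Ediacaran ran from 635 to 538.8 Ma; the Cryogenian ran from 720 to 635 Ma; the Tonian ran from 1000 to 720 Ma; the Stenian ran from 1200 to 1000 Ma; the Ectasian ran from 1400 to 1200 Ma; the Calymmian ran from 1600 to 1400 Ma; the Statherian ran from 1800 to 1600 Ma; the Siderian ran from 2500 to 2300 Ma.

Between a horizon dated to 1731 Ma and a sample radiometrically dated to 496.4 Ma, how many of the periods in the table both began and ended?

The older date is 1731 Ma and the younger is 496.4 Ma.
Periods with start < 1731 and end > 496.4 Ma: Calymmian (1600–1400), Ectasian (1400–1200), Stenian (1200–1000), Tonian (1000–720), Cryogenian (720–635), Ediacaran (635–538.8).
That is 6 complete periods.

6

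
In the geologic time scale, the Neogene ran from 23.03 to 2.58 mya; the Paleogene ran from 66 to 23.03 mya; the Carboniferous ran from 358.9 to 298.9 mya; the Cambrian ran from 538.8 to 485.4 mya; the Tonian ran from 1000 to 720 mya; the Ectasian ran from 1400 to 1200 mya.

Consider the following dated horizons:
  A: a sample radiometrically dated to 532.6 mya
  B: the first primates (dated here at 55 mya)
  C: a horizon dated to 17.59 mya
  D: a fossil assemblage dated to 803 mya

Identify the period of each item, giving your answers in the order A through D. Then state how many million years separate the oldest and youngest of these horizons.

Match each age against the start–end ranges in the excerpt: A = 532.6 Ma → Cambrian (538.8–485.4); B = 55 Ma → Paleogene (66–23.03); C = 17.59 Ma → Neogene (23.03–2.58); D = 803 Ma → Tonian (1000–720).
The largest age is 803 Ma and the smallest is 17.59 Ma; their difference is 785.41 Myr.

A — Cambrian; B — Paleogene; C — Neogene; D — Tonian; span 785.41 million years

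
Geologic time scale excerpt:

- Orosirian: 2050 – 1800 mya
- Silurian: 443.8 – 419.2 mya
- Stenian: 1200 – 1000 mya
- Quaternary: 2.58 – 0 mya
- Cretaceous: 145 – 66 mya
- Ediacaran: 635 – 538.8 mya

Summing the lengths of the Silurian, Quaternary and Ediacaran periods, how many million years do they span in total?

123.38 million years

Each duration: Silurian = 24.6; Quaternary = 2.58; Ediacaran = 96.2.
Sum: 24.6 + 2.58 + 96.2 = 123.38 Myr.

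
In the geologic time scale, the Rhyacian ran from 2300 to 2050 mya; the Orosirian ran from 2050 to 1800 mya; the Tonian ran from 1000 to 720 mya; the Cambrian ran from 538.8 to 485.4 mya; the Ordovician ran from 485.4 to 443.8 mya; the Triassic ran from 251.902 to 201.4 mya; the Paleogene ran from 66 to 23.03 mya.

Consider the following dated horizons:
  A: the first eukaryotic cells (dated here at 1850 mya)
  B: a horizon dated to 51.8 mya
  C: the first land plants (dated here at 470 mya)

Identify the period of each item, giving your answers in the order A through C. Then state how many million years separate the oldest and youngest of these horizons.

A: 1850 Ma lies in 2050–1800 Ma, so Orosirian.
B: 51.8 Ma lies in 66–23.03 Ma, so Paleogene.
C: 470 Ma lies in 485.4–443.8 Ma, so Ordovician.
Oldest = 1850 Ma, youngest = 51.8 Ma → span 1798.2 Myr.

A — Orosirian; B — Paleogene; C — Ordovician; span 1798.2 million years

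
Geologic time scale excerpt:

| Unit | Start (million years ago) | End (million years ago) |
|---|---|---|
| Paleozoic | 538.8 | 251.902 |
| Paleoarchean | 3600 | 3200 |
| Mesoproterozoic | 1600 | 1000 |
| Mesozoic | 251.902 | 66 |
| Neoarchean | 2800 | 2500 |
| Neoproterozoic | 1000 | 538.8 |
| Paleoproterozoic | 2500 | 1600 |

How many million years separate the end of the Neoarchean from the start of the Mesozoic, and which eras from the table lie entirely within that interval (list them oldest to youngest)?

The Neoarchean closes at 2500 Ma and the Mesozoic opens at 251.902 Ma, so the interval is 2500 − 251.902 = 2248.098 Myr.
An era fits inside if it starts at or after 2500 Ma and ends at or before 251.902 Ma; oldest first that gives Paleoproterozoic, Mesoproterozoic, Neoproterozoic, Paleozoic.

2248.098 million years; Paleoproterozoic, Mesoproterozoic, Neoproterozoic, Paleozoic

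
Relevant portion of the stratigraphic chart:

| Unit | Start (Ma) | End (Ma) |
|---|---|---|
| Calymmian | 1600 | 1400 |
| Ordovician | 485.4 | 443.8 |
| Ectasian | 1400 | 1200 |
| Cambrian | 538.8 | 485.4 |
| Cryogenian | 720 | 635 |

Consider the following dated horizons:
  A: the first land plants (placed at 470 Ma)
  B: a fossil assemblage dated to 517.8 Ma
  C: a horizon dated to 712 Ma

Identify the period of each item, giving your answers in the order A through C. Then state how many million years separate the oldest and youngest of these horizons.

A — Ordovician; B — Cambrian; C — Cryogenian; span 242 million years

A: 470 Ma lies in 485.4–443.8 Ma, so Ordovician.
B: 517.8 Ma lies in 538.8–485.4 Ma, so Cambrian.
C: 712 Ma lies in 720–635 Ma, so Cryogenian.
Oldest = 712 Ma, youngest = 470 Ma → span 242 Myr.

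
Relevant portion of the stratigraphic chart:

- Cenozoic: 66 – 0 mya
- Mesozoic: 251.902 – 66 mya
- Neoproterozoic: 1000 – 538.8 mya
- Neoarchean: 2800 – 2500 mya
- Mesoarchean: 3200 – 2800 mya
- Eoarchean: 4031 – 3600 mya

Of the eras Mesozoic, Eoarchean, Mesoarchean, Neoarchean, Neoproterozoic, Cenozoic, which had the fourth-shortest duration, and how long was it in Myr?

Durations: Mesozoic 185.902; Eoarchean 431; Mesoarchean 400; Neoarchean 300; Neoproterozoic 461.2; Cenozoic 66 Myr.
Sorted shortest-first: Cenozoic (66), Mesozoic (185.902), Neoarchean (300), Mesoarchean (400), Eoarchean (431), Neoproterozoic (461.2).
The fourth shortest is Mesoarchean at 400 Myr.

Mesoarchean, 400 million years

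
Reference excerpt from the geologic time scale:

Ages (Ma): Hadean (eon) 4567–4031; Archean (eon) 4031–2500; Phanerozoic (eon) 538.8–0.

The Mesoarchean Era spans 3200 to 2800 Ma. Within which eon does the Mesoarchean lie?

Archean

The Mesoarchean (3200–2800 Ma) lies entirely within 4031–2500 Ma, the Archean Eon.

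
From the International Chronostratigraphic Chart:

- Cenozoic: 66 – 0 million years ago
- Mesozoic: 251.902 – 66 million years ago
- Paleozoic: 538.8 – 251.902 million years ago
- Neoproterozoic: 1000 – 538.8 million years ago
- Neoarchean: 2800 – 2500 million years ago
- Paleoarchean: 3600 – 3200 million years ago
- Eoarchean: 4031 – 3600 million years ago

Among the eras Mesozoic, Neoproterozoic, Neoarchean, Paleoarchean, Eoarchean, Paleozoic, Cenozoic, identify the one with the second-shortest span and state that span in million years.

Mesozoic, 185.902 million years

Start − end for each: Mesozoic 251.902 − 66 = 185.902; Neoproterozoic 1000 − 538.8 = 461.2; Neoarchean 2800 − 2500 = 300; Paleoarchean 3600 − 3200 = 400; Eoarchean 4031 − 3600 = 431; Paleozoic 538.8 − 251.902 = 286.898; Cenozoic 66 − 0 = 66.
Ranking these from shortest: Cenozoic < Mesozoic < Paleozoic < Neoarchean < Paleoarchean < Eoarchean < Neoproterozoic.
Position 2 in that ranking is Mesozoic, which lasted 185.902 Myr.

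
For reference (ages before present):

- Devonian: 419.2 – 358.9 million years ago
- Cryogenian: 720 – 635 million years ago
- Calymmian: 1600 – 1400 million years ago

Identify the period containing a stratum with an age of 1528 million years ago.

Calymmian

1528 Ma lies between 1600 and 1400 Ma, so it falls in the Calymmian.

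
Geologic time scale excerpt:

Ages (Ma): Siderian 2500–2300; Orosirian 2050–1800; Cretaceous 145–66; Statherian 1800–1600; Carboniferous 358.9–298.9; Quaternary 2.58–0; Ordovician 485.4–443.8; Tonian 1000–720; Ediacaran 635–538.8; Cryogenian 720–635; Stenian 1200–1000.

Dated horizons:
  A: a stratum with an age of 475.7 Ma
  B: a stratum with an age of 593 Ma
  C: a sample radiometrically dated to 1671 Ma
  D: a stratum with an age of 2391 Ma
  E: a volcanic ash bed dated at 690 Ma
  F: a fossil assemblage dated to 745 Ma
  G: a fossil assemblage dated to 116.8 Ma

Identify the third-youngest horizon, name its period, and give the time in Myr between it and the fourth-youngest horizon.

Sorted youngest-first by Ma: G (116.8), A (475.7), B (593), E (690), F (745), C (1671), D (2391).
The third youngest is B at 593 Ma, which lies in 635–538.8 Ma: the Ediacaran.
The fourth youngest is E at 690 Ma; separation = |593 − 690| = 97 Myr.

B, in the Ediacaran; 97 million years to E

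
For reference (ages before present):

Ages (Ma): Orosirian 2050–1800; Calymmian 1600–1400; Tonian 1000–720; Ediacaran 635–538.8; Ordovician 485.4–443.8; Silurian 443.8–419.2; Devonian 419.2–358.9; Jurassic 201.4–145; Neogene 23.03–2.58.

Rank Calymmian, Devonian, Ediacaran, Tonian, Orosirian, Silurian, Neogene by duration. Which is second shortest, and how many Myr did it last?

Durations: Calymmian 200; Devonian 60.3; Ediacaran 96.2; Tonian 280; Orosirian 250; Silurian 24.6; Neogene 20.45 Myr.
Sorted shortest-first: Neogene (20.45), Silurian (24.6), Devonian (60.3), Ediacaran (96.2), Calymmian (200), Orosirian (250), Tonian (280).
The second shortest is Silurian at 24.6 Myr.

Silurian, 24.6 million years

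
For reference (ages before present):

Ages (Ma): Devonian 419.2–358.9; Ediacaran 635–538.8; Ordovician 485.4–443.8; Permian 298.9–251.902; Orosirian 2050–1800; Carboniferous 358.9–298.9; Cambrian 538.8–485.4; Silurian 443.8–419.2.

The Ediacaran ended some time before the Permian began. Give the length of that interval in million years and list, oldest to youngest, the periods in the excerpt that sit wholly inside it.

The Ediacaran closes at 538.8 Ma and the Permian opens at 298.9 Ma, so the interval is 538.8 − 298.9 = 239.9 Myr.
A period fits inside if it starts at or after 538.8 Ma and ends at or before 298.9 Ma; oldest first that gives Cambrian, Ordovician, Silurian, Devonian, Carboniferous.

239.9 million years; Cambrian, Ordovician, Silurian, Devonian, Carboniferous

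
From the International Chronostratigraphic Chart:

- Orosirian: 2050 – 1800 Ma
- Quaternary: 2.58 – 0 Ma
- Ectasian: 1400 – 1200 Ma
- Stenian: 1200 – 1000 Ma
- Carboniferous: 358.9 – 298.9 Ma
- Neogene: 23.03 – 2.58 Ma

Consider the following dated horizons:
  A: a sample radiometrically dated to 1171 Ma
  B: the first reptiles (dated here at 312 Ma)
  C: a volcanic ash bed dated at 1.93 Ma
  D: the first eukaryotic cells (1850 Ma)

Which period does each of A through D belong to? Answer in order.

A — Stenian; B — Carboniferous; C — Quaternary; D — Orosirian

Match each age against the start–end ranges in the excerpt: A = 1171 Ma → Stenian (1200–1000); B = 312 Ma → Carboniferous (358.9–298.9); C = 1.93 Ma → Quaternary (2.58–0); D = 1850 Ma → Orosirian (2050–1800).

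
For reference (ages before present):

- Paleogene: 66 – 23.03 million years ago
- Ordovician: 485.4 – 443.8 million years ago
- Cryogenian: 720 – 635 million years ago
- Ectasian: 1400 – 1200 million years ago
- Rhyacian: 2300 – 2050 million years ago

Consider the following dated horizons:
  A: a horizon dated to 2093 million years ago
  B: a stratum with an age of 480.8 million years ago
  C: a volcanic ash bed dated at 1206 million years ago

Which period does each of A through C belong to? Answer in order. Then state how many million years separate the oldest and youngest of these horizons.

A: 2093 Ma lies in 2300–2050 Ma, so Rhyacian.
B: 480.8 Ma lies in 485.4–443.8 Ma, so Ordovician.
C: 1206 Ma lies in 1400–1200 Ma, so Ectasian.
Oldest = 2093 Ma, youngest = 480.8 Ma → span 1612.2 Myr.

A — Rhyacian; B — Ordovician; C — Ectasian; span 1612.2 million years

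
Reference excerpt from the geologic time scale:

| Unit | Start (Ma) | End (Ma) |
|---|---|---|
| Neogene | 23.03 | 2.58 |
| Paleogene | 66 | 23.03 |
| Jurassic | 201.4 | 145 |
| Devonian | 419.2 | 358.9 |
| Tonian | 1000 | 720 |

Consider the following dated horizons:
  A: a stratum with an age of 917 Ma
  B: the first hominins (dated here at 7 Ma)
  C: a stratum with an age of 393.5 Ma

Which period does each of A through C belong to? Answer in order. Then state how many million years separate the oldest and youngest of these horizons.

A: 917 Ma lies in 1000–720 Ma, so Tonian.
B: 7 Ma lies in 23.03–2.58 Ma, so Neogene.
C: 393.5 Ma lies in 419.2–358.9 Ma, so Devonian.
Oldest = 917 Ma, youngest = 7 Ma → span 910 Myr.

A — Tonian; B — Neogene; C — Devonian; span 910 million years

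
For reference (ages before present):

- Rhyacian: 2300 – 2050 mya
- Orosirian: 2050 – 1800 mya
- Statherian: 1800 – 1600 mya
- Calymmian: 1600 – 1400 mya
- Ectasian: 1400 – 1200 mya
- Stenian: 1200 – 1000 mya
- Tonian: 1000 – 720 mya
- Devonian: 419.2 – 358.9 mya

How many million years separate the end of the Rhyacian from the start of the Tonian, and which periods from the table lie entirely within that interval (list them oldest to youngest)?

1050 million years; Orosirian, Statherian, Calymmian, Ectasian, Stenian

The Rhyacian closes at 2050 Ma and the Tonian opens at 1000 Ma, so the interval is 2050 − 1000 = 1050 Myr.
A period fits inside if it starts at or after 2050 Ma and ends at or before 1000 Ma; oldest first that gives Orosirian, Statherian, Calymmian, Ectasian, Stenian.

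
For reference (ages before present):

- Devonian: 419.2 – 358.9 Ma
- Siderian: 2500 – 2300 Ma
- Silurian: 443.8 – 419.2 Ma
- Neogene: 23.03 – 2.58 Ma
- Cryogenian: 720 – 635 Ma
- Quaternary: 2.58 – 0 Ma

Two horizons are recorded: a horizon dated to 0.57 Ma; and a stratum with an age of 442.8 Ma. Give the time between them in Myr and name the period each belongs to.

Elapsed time: 442.8 − 0.57 = 442.23 Myr.
0.57 Ma lies within 2.58–0 Ma: Quaternary.
442.8 Ma lies within 443.8–419.2 Ma: Silurian.

442.23 million years apart; the first in the Quaternary, the second in the Silurian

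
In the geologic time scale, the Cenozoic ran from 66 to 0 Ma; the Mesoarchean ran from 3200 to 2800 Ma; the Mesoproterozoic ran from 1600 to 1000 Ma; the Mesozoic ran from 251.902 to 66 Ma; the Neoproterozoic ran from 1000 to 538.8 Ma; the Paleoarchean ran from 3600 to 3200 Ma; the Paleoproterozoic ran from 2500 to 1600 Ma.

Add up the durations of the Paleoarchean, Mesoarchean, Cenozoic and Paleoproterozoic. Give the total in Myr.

Duration is start − end for each: (3600 − 3200) + (3200 − 2800) + (66 − 0) + (2500 − 1600).
That is 400 + 400 + 66 + 900, which totals 1766 million years.

1766 million years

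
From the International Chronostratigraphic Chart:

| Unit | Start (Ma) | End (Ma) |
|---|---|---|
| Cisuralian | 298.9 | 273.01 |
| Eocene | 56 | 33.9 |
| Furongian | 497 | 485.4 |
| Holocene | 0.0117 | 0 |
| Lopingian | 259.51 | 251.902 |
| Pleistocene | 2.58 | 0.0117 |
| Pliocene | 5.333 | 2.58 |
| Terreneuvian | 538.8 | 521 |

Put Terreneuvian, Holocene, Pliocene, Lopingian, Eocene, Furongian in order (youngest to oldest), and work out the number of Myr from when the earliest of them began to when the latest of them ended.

Holocene → Pliocene → Eocene → Lopingian → Furongian → Terreneuvian; total span 538.8 Myr

Start ages (Ma): Terreneuvian 538.8, Furongian 497, Lopingian 259.51, Eocene 56, Pliocene 5.333, Holocene 0.0117.
Ordered youngest to oldest: Holocene, Pliocene, Eocene, Lopingian, Furongian, Terreneuvian.
Span = 538.8 − 0 = 538.8 Myr.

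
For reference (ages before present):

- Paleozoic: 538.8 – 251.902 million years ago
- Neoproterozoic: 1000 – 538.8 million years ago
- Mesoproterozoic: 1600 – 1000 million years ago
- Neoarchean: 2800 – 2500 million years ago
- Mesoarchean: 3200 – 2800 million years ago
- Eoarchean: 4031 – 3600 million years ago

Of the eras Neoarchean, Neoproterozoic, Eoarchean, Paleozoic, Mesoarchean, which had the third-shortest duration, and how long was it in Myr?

Durations: Neoarchean 300; Neoproterozoic 461.2; Eoarchean 431; Paleozoic 286.898; Mesoarchean 400 Myr.
Sorted shortest-first: Paleozoic (286.898), Neoarchean (300), Mesoarchean (400), Eoarchean (431), Neoproterozoic (461.2).
The third shortest is Mesoarchean at 400 Myr.

Mesoarchean, 400 million years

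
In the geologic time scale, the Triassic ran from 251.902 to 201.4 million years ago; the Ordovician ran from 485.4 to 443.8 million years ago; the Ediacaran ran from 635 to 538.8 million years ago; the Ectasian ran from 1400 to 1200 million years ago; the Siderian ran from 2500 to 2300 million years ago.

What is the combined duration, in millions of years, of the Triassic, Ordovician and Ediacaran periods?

Each duration: Triassic = 50.502; Ordovician = 41.6; Ediacaran = 96.2.
Sum: 50.502 + 41.6 + 96.2 = 188.302 Myr.

188.302 million years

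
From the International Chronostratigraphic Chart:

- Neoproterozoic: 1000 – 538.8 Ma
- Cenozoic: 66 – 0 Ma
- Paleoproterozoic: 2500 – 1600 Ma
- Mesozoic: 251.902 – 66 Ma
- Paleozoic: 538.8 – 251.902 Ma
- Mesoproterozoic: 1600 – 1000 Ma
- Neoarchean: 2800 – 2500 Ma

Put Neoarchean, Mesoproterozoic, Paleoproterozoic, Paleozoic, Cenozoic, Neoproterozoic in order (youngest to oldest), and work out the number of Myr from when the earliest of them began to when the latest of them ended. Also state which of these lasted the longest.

Cenozoic, Paleozoic, Neoproterozoic, Mesoproterozoic, Paleoproterozoic, Neoarchean; total span 2800 Myr; longest is Paleoproterozoic

Start ages (Ma): Neoarchean 2800, Paleoproterozoic 2500, Mesoproterozoic 1600, Neoproterozoic 1000, Paleozoic 538.8, Cenozoic 66.
Ordered youngest to oldest: Cenozoic, Paleozoic, Neoproterozoic, Mesoproterozoic, Paleoproterozoic, Neoarchean.
Span = 2800 − 0 = 2800 Myr.
Durations: Paleozoic 286.898, Cenozoic 66, Mesoproterozoic 600, Paleoproterozoic 900, Neoproterozoic 461.2, Neoarchean 300 → longest is Paleoproterozoic (900 Myr).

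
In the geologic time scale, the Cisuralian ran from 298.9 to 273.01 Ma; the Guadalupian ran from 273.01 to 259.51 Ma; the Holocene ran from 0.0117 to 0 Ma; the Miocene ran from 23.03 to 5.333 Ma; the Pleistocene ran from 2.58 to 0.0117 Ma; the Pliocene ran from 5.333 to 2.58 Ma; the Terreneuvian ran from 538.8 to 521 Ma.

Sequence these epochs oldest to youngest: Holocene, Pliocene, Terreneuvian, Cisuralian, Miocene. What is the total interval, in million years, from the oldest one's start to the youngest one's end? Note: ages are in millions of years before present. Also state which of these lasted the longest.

From the excerpt: Holocene 0.0117–0; Pliocene 5.333–2.58; Terreneuvian 538.8–521; Cisuralian 298.9–273.01; Miocene 23.03–5.333 (Ma).
Larger Ma is earlier, so the oldest is Terreneuvian and the youngest is Holocene; oldest to youngest: Terreneuvian, Cisuralian, Miocene, Pliocene, Holocene.
Oldest start 538.8 minus youngest end 0 gives 538.8 Myr overall.
Individual lengths (start − end): Miocene 17.697; Terreneuvian 17.8; Holocene 0.0117; Pliocene 2.753; Cisuralian 25.89. The largest is Cisuralian at 25.89 Myr.

Terreneuvian → Cisuralian → Miocene → Pliocene → Holocene; total span 538.8 Myr; longest is Cisuralian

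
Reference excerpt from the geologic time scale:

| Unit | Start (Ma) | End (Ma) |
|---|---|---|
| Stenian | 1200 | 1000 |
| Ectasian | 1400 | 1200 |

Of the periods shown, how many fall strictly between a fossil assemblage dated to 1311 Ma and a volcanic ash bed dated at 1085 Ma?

Checking each listed span, none has both start < 1311 Ma and end > 1085 Ma — every period straddles one of the two dates or lies outside them — so the count is 0.

0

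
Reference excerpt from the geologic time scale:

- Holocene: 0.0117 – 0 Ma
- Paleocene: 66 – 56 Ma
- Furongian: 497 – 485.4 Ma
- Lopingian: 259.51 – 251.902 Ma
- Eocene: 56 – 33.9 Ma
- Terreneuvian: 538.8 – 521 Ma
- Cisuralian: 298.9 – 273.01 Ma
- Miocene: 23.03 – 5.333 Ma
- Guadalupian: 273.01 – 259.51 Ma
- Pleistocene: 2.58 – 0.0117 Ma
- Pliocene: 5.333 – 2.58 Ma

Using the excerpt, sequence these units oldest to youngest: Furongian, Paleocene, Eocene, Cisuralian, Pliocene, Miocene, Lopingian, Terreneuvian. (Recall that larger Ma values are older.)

Terreneuvian → Furongian → Cisuralian → Lopingian → Paleocene → Eocene → Miocene → Pliocene

Sorting by start age (descending Ma, since larger Ma = older): Terreneuvian start 538.8, Furongian start 497, Cisuralian start 298.9, Lopingian start 259.51, Paleocene start 66, Eocene start 56, Miocene start 23.03, Pliocene start 5.333.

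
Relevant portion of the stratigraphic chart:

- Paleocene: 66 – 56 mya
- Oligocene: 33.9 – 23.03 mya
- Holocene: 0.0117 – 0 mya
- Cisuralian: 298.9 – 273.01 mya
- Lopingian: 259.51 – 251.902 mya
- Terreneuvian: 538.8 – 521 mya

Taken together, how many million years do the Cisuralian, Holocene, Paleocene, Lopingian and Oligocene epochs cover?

54.3797 million years

Duration is start − end for each: (298.9 − 273.01) + (0.0117 − 0) + (66 − 56) + (259.51 − 251.902) + (33.9 − 23.03).
That is 25.89 + 0.0117 + 10 + 7.608 + 10.87, which totals 54.3797 million years.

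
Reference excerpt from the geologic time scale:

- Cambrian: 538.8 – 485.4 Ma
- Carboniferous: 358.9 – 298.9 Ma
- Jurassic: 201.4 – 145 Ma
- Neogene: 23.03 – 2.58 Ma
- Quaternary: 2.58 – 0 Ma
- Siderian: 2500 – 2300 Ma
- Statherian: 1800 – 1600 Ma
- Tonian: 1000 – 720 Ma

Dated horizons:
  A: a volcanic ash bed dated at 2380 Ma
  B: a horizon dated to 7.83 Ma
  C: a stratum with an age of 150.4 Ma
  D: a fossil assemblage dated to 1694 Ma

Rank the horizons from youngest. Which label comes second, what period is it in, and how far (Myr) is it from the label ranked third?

C, in the Jurassic; 1543.6 million years to D

Sorted youngest-first by Ma: B (7.83), C (150.4), D (1694), A (2380).
The second youngest is C at 150.4 Ma, which lies in 201.4–145 Ma: the Jurassic.
The third youngest is D at 1694 Ma; separation = |150.4 − 1694| = 1543.6 Myr.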